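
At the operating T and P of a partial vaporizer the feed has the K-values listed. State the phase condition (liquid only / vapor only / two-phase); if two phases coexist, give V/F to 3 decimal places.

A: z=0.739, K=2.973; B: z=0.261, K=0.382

ΣzᵢKᵢ = 2.297; Σzᵢ/Kᵢ = 0.932.
Since Σzᵢ/Kᵢ < 1 the mixture is above its dew point — single vapor phase.

vapor only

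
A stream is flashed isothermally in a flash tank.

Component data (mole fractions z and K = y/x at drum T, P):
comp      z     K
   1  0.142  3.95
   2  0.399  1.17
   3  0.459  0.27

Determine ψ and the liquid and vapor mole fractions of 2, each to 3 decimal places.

Iterate (Newton) starting at ψ = 0.57:
  ψ = 0.570: g = -0.3558, g' = -0.899 → ψ = 0.174
  ψ = 0.174: g = -0.0413, g' = -0.871 → ψ = 0.127
  ψ = 0.127: g = 0.0020, g' = -0.963 → ψ = 0.129
Converged at ψ = 0.129.
Compositions from xᵢ = zᵢ/(1+ψ(Kᵢ−1)), yᵢ = Kᵢxᵢ:
  1: x = 0.103, y = 0.406
  2: x = 0.390, y = 0.457
  3: x = 0.507, y = 0.137

ψ = 0.129, x_2 = 0.390, y_2 = 0.457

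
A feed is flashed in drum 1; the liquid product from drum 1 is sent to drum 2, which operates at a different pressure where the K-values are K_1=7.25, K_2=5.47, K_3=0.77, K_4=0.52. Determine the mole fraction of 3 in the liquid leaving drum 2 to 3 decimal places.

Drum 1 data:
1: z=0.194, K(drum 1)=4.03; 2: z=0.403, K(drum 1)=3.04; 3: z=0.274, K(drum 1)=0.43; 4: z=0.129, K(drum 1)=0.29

x_3 (drum 2) = 0.558

Drum 1:
Let ψ₁ = V/F and solve Σ zᵢ(Kᵢ−1)/(1+ψ₁(Kᵢ−1)) = 0.
g(0) = ΣzᵢKᵢ − 1 = 1.162 and g(1) = 1 − Σzᵢ/Kᵢ = -0.263, so a root lies in (0, 1).
Iterate (Newton) starting at ψ₁ = 0.39:
  ψ₁ = 0.390: g = 0.3998, g' = -1.166 → ψ₁ = 0.733
  ψ₁ = 0.733: g = 0.0528, g' = -0.986 → ψ₁ = 0.786
  ψ₁ = 0.786: g = -0.0010, g' = -1.029 → ψ₁ = 0.785
Converged at ψ₁ = 0.785.
Drum-1 compositions:
  1: x = 0.057, y = 0.231
  2: x = 0.155, y = 0.471
  3: x = 0.496, y = 0.213
  4: x = 0.292, y = 0.085
Drum-2 feed = drum-1 liquid: z₂ = (0.0574, 0.1549, 0.4961, 0.2916).
Drum 2:
Newton–Raphson from ψ₂ = 0.5:
  ψ₂ = 0.500: g = -0.0122, g' = -0.577 → ψ₂ = 0.479
Converged at ψ₂ = 0.479.
  1: x = 0.014, y = 0.104
  2: x = 0.049, y = 0.270
  3: x = 0.558, y = 0.429
  4: x = 0.379, y = 0.197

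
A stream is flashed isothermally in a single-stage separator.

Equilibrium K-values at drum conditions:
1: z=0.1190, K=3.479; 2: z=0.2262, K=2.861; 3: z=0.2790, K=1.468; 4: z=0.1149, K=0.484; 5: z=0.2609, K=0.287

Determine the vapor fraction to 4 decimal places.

Material balance + equilibrium reduce to Σ zᵢ(Kᵢ−1)/(1+ψ(Kᵢ−1)) = 0.
Feasibility: ΣzᵢKᵢ = 1.6012, Σzᵢ/Kᵢ = 1.4498 — both > 1, two phases present.
Iterate (Newton) starting at ψ = 0.5:
  ψ = 0.5000: g = 0.08661, g' = -0.7720 → ψ = 0.6122
  ψ = 0.6122: g = -0.00134, g' = -0.8065 → ψ = 0.6105
Converged at ψ = 0.6105.

ψ = 0.6105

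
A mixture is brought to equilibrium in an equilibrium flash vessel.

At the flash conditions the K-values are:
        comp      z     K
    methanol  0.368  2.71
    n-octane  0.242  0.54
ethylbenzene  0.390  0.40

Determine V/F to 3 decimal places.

V/F = 0.302

Newton iteration, V/F⁰ = 0.5:
  V/F = 0.500: g = -0.1396, g' = -0.686 → V/F = 0.296
  V/F = 0.296: g = 0.0041, g' = -0.750 → V/F = 0.302
Converged at V/F = 0.302.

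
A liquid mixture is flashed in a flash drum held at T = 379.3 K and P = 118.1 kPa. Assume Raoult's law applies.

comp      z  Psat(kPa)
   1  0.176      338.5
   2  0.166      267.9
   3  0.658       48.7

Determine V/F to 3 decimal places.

Raoult's law: Kᵢ = Pᵢˢᵃᵗ/P = Pᵢˢᵃᵗ/118.1.
  K_1 = 338.5/118.1 = 2.86622, K_2 = 267.9/118.1 = 2.26842, K_3 = 48.7/118.1 = 0.41236
Iterate (Newton) starting at V/F = 0.58:
  V/F = 0.580: g = -0.3076, g' = -0.753 → V/F = 0.172
  V/F = 0.172: g = -0.0083, g' = -0.813 → V/F = 0.161
Converged at V/F = 0.161.

V/F = 0.161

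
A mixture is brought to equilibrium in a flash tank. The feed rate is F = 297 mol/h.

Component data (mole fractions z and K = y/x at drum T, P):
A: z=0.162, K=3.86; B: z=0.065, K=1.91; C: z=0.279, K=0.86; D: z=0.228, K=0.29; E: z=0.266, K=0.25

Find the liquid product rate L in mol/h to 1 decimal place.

Rachford–Rice: g(ψ) = Σ zᵢ(Kᵢ−1)/(1+ψ(Kᵢ−1)) = 0.
Feasibility: ΣzᵢKᵢ = 1.122, Σzᵢ/Kᵢ = 2.251 — both > 1, two phases present.
Newton iteration, ψ⁰ = 0.5:
  ψ = 0.500: g = -0.3809, g' = -0.915 → ψ = 0.084
  ψ = 0.084: g = 0.0040, g' = -1.214 → ψ = 0.087
Converged at ψ = 0.087.
Then V = ψ·F = 0.0873·297 = 25.9 mol/h and L = F − V = 271.1 mol/h.

L = 271.1 mol/h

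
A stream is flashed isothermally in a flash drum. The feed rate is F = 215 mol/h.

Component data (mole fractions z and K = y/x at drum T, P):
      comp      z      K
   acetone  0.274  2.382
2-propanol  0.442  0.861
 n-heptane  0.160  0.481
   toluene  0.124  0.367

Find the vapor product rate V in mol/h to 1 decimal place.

V = 68.9 mol/h

Newton iteration, β⁰ = 0.41:
  β = 0.410: g = -0.0349, g' = -0.383 → β = 0.319
  β = 0.319: g = 0.0007, g' = -0.401 → β = 0.321
Converged at β = 0.321.
Then V = β·F = 0.3206·215 = 68.9 mol/h and L = F − V = 146.1 mol/h.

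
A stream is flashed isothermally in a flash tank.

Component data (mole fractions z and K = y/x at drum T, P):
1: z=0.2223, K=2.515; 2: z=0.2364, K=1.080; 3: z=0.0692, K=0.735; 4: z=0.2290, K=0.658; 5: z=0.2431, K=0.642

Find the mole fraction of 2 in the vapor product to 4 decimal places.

Material balance + equilibrium reduce to Σ zᵢ(Kᵢ−1)/(1+ψ(Kᵢ−1)) = 0.
g(0) = ΣzᵢKᵢ − 1 = 0.1720 and g(1) = 1 − Σzᵢ/Kᵢ = -0.1281, so a root lies in (0, 1).
Iterate (Newton) starting at ψ = 0.5:
  ψ = 0.5000: g = -0.01180, g' = -0.2582 → ψ = 0.4543
  ψ = 0.4543: g = 0.00023, g' = -0.2687 → ψ = 0.4551
Converged at ψ = 0.4552.
Compositions from xᵢ = zᵢ/(1+ψ(Kᵢ−1)), yᵢ = Kᵢxᵢ:
  1: x = 0.1316, y = 0.3309
  2: x = 0.2281, y = 0.2463
  3: x = 0.0787, y = 0.0578
  4: x = 0.2712, y = 0.1785
  5: x = 0.2904, y = 0.1865

y_2 = 0.2463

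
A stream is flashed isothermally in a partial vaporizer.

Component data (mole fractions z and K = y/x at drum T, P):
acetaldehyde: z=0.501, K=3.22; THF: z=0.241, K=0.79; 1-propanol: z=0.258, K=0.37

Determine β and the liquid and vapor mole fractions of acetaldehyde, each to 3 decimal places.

Rachford–Rice: g(β) = Σ zᵢ(Kᵢ−1)/(1+β(Kᵢ−1)) = 0.
Feasibility: ΣzᵢKᵢ = 1.899, Σzᵢ/Kᵢ = 1.158 — both > 1, two phases present.
Newton–Raphson from β = 0.5:
  β = 0.500: g = 0.2333, g' = -0.786 → β = 0.797
  β = 0.797: g = 0.0146, g' = -0.750 → β = 0.816
Converged at β = 0.816.
Compositions from xᵢ = zᵢ/(1+β(Kᵢ−1)), yᵢ = Kᵢxᵢ:
  acetaldehyde: x = 0.178, y = 0.574
  THF: x = 0.291, y = 0.230
  1-propanol: x = 0.531, y = 0.196

β = 0.816, x_acetaldehyde = 0.178, y_acetaldehyde = 0.574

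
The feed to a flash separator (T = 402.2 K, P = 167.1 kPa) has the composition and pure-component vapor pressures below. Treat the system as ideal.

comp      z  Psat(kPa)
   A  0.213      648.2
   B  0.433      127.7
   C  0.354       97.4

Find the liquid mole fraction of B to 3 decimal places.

Raoult's law: Kᵢ = Pᵢˢᵃᵗ/P = Pᵢˢᵃᵗ/167.1.
  K_A = 648.2/167.1 = 3.87911, K_B = 127.7/167.1 = 0.76421, K_C = 97.4/167.1 = 0.58288
Rachford–Rice: g(ψ) = Σ zᵢ(Kᵢ−1)/(1+ψ(Kᵢ−1)) = 0.
Feasibility: ΣzᵢKᵢ = 1.363, Σzᵢ/Kᵢ = 1.229 — both > 1, two phases present.
Newton–Raphson from ψ = 0.5:
  ψ = 0.500: g = -0.0509, g' = -0.426 → ψ = 0.380
  ψ = 0.380: g = 0.0050, g' = -0.518 → ψ = 0.390
Converged at ψ = 0.390.
Compositions from xᵢ = zᵢ/(1+ψ(Kᵢ−1)), yᵢ = Kᵢxᵢ:
  A: x = 0.100, y = 0.389
  B: x = 0.477, y = 0.364
  C: x = 0.423, y = 0.246

x_B = 0.477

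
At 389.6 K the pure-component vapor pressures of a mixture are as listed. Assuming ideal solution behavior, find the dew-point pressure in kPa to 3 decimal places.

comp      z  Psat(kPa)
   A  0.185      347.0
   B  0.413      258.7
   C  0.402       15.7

At the dew point ψ → 1, so Σzᵢ/Kᵢ = 1 with Kᵢ = Pᵢˢᵃᵗ/P ⇒ 1/P = Σzᵢ/Pᵢˢᵃᵗ.
1/P = 0.185/347.0 + 0.413/258.7 + 0.402/15.7 = 0.027735 ⇒ P = 36.056 kPa

Pdew = 36.056 kPa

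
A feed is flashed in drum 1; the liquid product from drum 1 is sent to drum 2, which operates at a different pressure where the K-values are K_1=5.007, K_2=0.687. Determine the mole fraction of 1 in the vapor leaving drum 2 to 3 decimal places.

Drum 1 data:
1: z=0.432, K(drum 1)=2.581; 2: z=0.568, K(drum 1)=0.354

Drum 1:
Rachford–Rice: g(ψ₁) = Σ zᵢ(Kᵢ−1)/(1+ψ₁(Kᵢ−1)) = 0.
Feasibility: ΣzᵢKᵢ = 1.316, Σzᵢ/Kᵢ = 1.772 — both > 1, two phases present.
Binary case is linear: z₁(K₁−1)(1+ψ₁(K₂−1)) + z₂(K₂−1)(1+ψ₁(K₁−1)) = 0
⇒ ψ₁ = [z₁(K₁−1)+z₂(K₂−1)] / [−(K₁−1)(K₂−1)] = 0.3161/1.0213 = 0.309
Drum-1 compositions:
  1: x = 0.290, y = 0.749
  2: x = 0.710, y = 0.251
Drum-2 feed = drum-1 liquid: z₂ = (0.2901, 0.7099).
Drum 2:
Rachford–Rice: g(ψ₂) = Σ zᵢ(Kᵢ−1)/(1+ψ₂(Kᵢ−1)) = 0.
g(0) = ΣzᵢKᵢ − 1 = 0.940 and g(1) = 1 − Σzᵢ/Kᵢ = -0.091, so a root lies in (0, 1).
Binary case is linear: z₁(K₁−1)(1+ψ₂(K₂−1)) + z₂(K₂−1)(1+ψ₂(K₁−1)) = 0
⇒ ψ₂ = [z₁(K₁−1)+z₂(K₂−1)] / [−(K₁−1)(K₂−1)] = 0.9401/1.2542 = 0.750
  1: x = 0.072, y = 0.363
  2: x = 0.928, y = 0.637

y_1 (drum 2) = 0.363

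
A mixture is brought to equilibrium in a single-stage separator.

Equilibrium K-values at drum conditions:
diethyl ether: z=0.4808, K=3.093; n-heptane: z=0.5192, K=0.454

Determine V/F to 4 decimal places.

Material balance + equilibrium reduce to Σ zᵢ(Kᵢ−1)/(1+V/F(Kᵢ−1)) = 0.
Check two-phase: ΣzᵢKᵢ = 1.7228 > 1 and Σzᵢ/Kᵢ = 1.2991 > 1, so g(0) = 0.7228 > 0 and g(1) = -0.2991 < 0.
Binary case is linear: z₁(K₁−1)(1+V/F(K₂−1)) + z₂(K₂−1)(1+V/F(K₁−1)) = 0
⇒ V/F = [z₁(K₁−1)+z₂(K₂−1)] / [−(K₁−1)(K₂−1)] = 0.72283/1.14278 = 0.6325

V/F = 0.6325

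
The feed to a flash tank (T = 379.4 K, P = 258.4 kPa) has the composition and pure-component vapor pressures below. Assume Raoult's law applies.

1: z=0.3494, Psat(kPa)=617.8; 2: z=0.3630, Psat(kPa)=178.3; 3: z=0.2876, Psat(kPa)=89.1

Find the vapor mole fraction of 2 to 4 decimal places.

y_2 = 0.2736

Raoult's law: Kᵢ = Pᵢˢᵃᵗ/P = Pᵢˢᵃᵗ/258.4.
  K_1 = 617.8/258.4 = 2.390867, K_2 = 178.3/258.4 = 0.690015, K_3 = 89.1/258.4 = 0.344814
Rachford–Rice: g(ψ) = Σ zᵢ(Kᵢ−1)/(1+ψ(Kᵢ−1)) = 0.
g(0) = ΣzᵢKᵢ − 1 = 0.1850 and g(1) = 1 − Σzᵢ/Kᵢ = -0.5063, so a root lies in (0, 1).
Newton iteration, ψ⁰ = 0.5:
  ψ = 0.5000: g = -0.12676, g' = -0.5571 → ψ = 0.2724
  ψ = 0.2724: g = 0.00015, g' = -0.5800 → ψ = 0.2727
Converged at ψ = 0.2727.
Compositions from xᵢ = zᵢ/(1+ψ(Kᵢ−1)), yᵢ = Kᵢxᵢ:
  1: x = 0.2533, y = 0.6057
  2: x = 0.3965, y = 0.2736
  3: x = 0.3502, y = 0.1207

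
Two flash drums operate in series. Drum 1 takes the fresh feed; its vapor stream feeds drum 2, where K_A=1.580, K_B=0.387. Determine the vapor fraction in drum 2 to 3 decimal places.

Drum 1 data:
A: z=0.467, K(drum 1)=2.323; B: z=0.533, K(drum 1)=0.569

Drum 1:
Binary case is linear: z₁(K₁−1)(1+ψ₁(K₂−1)) + z₂(K₂−1)(1+ψ₁(K₁−1)) = 0
⇒ ψ₁ = [z₁(K₁−1)+z₂(K₂−1)] / [−(K₁−1)(K₂−1)] = 0.3881/0.5702 = 0.681
Drum-1 compositions:
  A: x = 0.246, y = 0.571
  B: x = 0.754, y = 0.429
Drum-2 feed = drum-1 vapor: z₂ = (0.5708, 0.4292).
Drum 2:
Material balance + equilibrium reduce to Σ zᵢ(Kᵢ−1)/(1+ψ₂(Kᵢ−1)) = 0.
Check two-phase: ΣzᵢKᵢ = 1.068 > 1 and Σzᵢ/Kᵢ = 1.470 > 1, so g(0) = 0.068 > 0 and g(1) = -0.470 < 0.
Binary case is linear: z₁(K₁−1)(1+ψ₂(K₂−1)) + z₂(K₂−1)(1+ψ₂(K₁−1)) = 0
⇒ ψ₂ = [z₁(K₁−1)+z₂(K₂−1)] / [−(K₁−1)(K₂−1)] = 0.0680/0.3555 = 0.191
  A: x = 0.514, y = 0.812
  B: x = 0.486, y = 0.188

V/F (drum 2) = 0.191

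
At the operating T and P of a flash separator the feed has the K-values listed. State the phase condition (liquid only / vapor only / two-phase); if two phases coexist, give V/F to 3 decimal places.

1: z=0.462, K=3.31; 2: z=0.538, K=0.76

vapor only

ΣzᵢKᵢ = 1.938; Σzᵢ/Kᵢ = 0.847.
Since Σzᵢ/Kᵢ < 1 the mixture is above its dew point — single vapor phase.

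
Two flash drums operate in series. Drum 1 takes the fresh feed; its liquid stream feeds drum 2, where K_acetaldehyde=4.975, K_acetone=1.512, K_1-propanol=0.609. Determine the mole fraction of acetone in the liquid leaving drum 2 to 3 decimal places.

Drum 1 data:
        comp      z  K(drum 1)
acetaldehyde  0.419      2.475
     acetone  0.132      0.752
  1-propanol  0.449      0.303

Drum 1:
Newton iteration, ψ₁⁰ = 0.5:
  ψ₁ = 0.500: g = -0.1620, g' = -0.826 → ψ₁ = 0.304
  ψ₁ = 0.304: g = -0.0058, g' = -0.795 → ψ₁ = 0.297
Converged at ψ₁ = 0.297.
Drum-1 compositions:
  acetaldehyde: x = 0.291, y = 0.721
  acetone: x = 0.142, y = 0.107
  1-propanol: x = 0.566, y = 0.172
Drum-2 feed = drum-1 liquid: z₂ = (0.2914, 0.1425, 0.5661).
Drum 2:
Rachford–Rice: g(ψ₂) = Σ zᵢ(Kᵢ−1)/(1+ψ₂(Kᵢ−1)) = 0.
Check two-phase: ΣzᵢKᵢ = 2.010 > 1 and Σzᵢ/Kᵢ = 1.082 > 1, so g(0) = 1.010 > 0 and g(1) = -0.082 < 0.
Iterate (Newton) starting at ψ₂ = 0.49:
  ψ₂ = 0.490: g = 0.1775, g' = -0.686 → ψ₂ = 0.749
  ψ₂ = 0.749: g = 0.0312, g' = -0.484 → ψ₂ = 0.813
  ψ₂ = 0.813: g = 0.0008, g' = -0.462 → ψ₂ = 0.815
Converged at ψ₂ = 0.815.
  acetaldehyde: x = 0.069, y = 0.342
  acetone: x = 0.101, y = 0.152
  1-propanol: x = 0.831, y = 0.506

x_acetone (drum 2) = 0.101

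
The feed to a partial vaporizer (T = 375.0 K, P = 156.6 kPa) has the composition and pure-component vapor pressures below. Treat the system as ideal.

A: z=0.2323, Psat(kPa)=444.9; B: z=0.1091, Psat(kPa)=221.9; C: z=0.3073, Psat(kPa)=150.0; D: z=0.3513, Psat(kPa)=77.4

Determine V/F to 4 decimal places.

Raoult's law: Kᵢ = Pᵢˢᵃᵗ/P = Pᵢˢᵃᵗ/156.6.
  K_A = 444.9/156.6 = 2.840996, K_B = 221.9/156.6 = 1.416986, K_C = 150.0/156.6 = 0.957854, K_D = 77.4/156.6 = 0.494253
Iterate (Newton) starting at V/F = 0.5:
  V/F = 0.5000: g = 0.00929, g' = -0.3880 → V/F = 0.5240
  V/F = 0.5240: g = 0.00005, g' = -0.3837 → V/F = 0.5241
Converged at V/F = 0.5241.

V/F = 0.5241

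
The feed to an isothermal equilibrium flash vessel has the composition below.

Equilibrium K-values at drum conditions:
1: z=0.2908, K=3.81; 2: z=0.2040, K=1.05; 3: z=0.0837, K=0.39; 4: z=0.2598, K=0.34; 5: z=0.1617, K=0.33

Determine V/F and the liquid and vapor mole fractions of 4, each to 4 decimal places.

Iterate (Newton) starting at V/F = 0.6:
  V/F = 0.6000: g = -0.23146, g' = -0.9094 → V/F = 0.3455
  V/F = 0.3455: g = -0.00313, g' = -0.9545 → V/F = 0.3422
Converged at V/F = 0.3422.
Compositions from xᵢ = zᵢ/(1+V/F(Kᵢ−1)), yᵢ = Kᵢxᵢ:
  1: x = 0.1482, y = 0.5648
  2: x = 0.2006, y = 0.2106
  3: x = 0.1058, y = 0.0413
  4: x = 0.3356, y = 0.1141
  5: x = 0.2098, y = 0.0692

V/F = 0.3422, x_4 = 0.3356, y_4 = 0.1141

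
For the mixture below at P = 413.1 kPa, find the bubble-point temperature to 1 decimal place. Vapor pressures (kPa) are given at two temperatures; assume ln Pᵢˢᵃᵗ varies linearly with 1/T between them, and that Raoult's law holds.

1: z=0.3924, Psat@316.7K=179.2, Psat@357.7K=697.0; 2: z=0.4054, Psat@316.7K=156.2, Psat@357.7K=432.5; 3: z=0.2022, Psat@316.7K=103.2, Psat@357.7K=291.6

Bubble-point temperature: ΣzᵢPᵢˢᵃᵗ(T) = P. Interpolate ln Pᵢˢᵃᵗ = aᵢ + bᵢ/T.
  T = 316.7 K: ΣzᵢPᵢˢᵃᵗ = 154.51 kPa
  T = 357.7 K: ΣzᵢPᵢˢᵃᵗ = 507.80 kPa
  T = 337.2 K: ΣzᵢPᵢˢᵃᵗ = 289.41 kPa
  T = 347.4 K: ΣzᵢPᵢˢᵃᵗ = 385.72 kPa
  T = 352.5 K: ΣzᵢPᵢˢᵃᵗ = 442.79 kPa
  T = 349.9 K: ΣzᵢPᵢˢᵃᵗ = 412.90 kPa
Interpolating between 349.9 K and 352.5 K gives T ≈ 349.9 K.

T = 349.9 K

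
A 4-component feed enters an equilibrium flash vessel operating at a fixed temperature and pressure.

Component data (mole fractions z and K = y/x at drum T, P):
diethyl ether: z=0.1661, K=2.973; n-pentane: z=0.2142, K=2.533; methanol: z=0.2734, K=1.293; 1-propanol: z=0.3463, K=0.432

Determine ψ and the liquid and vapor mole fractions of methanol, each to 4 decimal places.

ψ = 0.7638, x_methanol = 0.2234, y_methanol = 0.2889

Iterate (Newton) starting at ψ = 0.34:
  ψ = 0.3400: g = 0.24107, g' = -0.6402 → ψ = 0.7166
  ψ = 0.7166: g = 0.02674, g' = -0.5590 → ψ = 0.7644
  ψ = 0.7644: g = -0.00034, g' = -0.5741 → ψ = 0.7638
Converged at ψ = 0.7638.
Compositions from xᵢ = zᵢ/(1+ψ(Kᵢ−1)), yᵢ = Kᵢxᵢ:
  diethyl ether: x = 0.0663, y = 0.1970
  n-pentane: x = 0.0987, y = 0.2499
  methanol: x = 0.2234, y = 0.2889
  1-propanol: x = 0.6117, y = 0.2642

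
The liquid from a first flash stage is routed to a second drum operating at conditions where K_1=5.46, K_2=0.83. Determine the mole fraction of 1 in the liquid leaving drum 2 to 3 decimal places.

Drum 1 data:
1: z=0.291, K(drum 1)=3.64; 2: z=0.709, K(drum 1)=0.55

x_1 (drum 2) = 0.037

Drum 1:
Binary case is linear: z₁(K₁−1)(1+ψ₁(K₂−1)) + z₂(K₂−1)(1+ψ₁(K₁−1)) = 0
⇒ ψ₁ = [z₁(K₁−1)+z₂(K₂−1)] / [−(K₁−1)(K₂−1)] = 0.4492/1.1880 = 0.378
Drum-1 compositions:
  1: x = 0.146, y = 0.530
  2: x = 0.854, y = 0.470
Drum-2 feed = drum-1 liquid: z₂ = (0.1456, 0.8544).
Drum 2:
Rachford–Rice: g(ψ₂) = Σ zᵢ(Kᵢ−1)/(1+ψ₂(Kᵢ−1)) = 0.
Check two-phase: ΣzᵢKᵢ = 1.504 > 1 and Σzᵢ/Kᵢ = 1.056 > 1, so g(0) = 0.504 > 0 and g(1) = -0.056 < 0.
Binary case is linear: z₁(K₁−1)(1+ψ₂(K₂−1)) + z₂(K₂−1)(1+ψ₂(K₁−1)) = 0
⇒ ψ₂ = [z₁(K₁−1)+z₂(K₂−1)] / [−(K₁−1)(K₂−1)] = 0.5043/0.7582 = 0.665
  1: x = 0.037, y = 0.200
  2: x = 0.963, y = 0.800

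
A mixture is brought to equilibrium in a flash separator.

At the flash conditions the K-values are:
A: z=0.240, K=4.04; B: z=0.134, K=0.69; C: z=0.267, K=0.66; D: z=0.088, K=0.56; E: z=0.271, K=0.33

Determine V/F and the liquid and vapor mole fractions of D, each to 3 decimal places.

V/F = 0.259, x_D = 0.099, y_D = 0.056

Rachford–Rice: g(V/F) = Σ zᵢ(Kᵢ−1)/(1+V/F(Kᵢ−1)) = 0.
Feasibility: ΣzᵢKᵢ = 1.377, Σzᵢ/Kᵢ = 1.637 — both > 1, two phases present.
Newton–Raphson from V/F = 0.5:
  V/F = 0.500: g = -0.1917, g' = -0.715 → V/F = 0.232
  V/F = 0.232: g = 0.0264, g' = -1.006 → V/F = 0.258
  V/F = 0.258: g = 0.0008, g' = -0.948 → V/F = 0.259
Converged at V/F = 0.259.
Compositions from xᵢ = zᵢ/(1+V/F(Kᵢ−1)), yᵢ = Kᵢxᵢ:
  A: x = 0.134, y = 0.542
  B: x = 0.146, y = 0.101
  C: x = 0.293, y = 0.193
  D: x = 0.099, y = 0.056
  E: x = 0.328, y = 0.108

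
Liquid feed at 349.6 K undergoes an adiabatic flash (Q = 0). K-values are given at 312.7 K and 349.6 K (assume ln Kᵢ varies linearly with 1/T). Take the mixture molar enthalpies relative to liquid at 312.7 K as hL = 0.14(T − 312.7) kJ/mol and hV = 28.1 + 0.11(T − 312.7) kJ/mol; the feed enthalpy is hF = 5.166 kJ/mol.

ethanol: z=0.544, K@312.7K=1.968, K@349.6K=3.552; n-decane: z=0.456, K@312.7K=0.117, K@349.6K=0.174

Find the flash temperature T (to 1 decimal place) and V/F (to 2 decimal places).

Adiabatic flash: solve Rachford–Rice at each trial T, then check hF = ψ·hV(T) + (1−ψ)·hL(T).
  T = 312.7 K: K = (1.968, 0.117), RR gives ψ = 0.145, H_out = 4.075 kJ/mol
  T = 349.6 K: K = (3.552, 0.174), RR gives ψ = 0.480, H_out = 18.120 kJ/mol
  T = 331.1 K: K = (2.686, 0.144), RR gives ψ = 0.365, H_out = 12.635 kJ/mol
  T = 321.9 K: K = (2.309, 0.130), RR gives ψ = 0.277, H_out = 9.000 kJ/mol
  T = 317.3 K: K = (2.134, 0.124), RR gives ψ = 0.219, H_out = 6.758 kJ/mol
  T = 315.0 K: K = (2.050, 0.120), RR gives ψ = 0.184, H_out = 5.482 kJ/mol
Linear interpolation between T = 312.7 (H_out = 4.075) and T = 315.0 (H_out = 5.482) on hF = 5.166 gives T ≈ 314.5 K, at which ψ = 0.18.

T = 314.5 K, V/F = 0.18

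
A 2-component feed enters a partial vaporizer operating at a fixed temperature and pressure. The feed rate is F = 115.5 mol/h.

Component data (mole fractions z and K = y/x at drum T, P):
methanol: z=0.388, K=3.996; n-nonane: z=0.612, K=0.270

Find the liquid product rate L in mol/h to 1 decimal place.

Material balance + equilibrium reduce to Σ zᵢ(Kᵢ−1)/(1+ψ(Kᵢ−1)) = 0.
Check two-phase: ΣzᵢKᵢ = 1.716 > 1 and Σzᵢ/Kᵢ = 2.364 > 1, so g(0) = 0.716 > 0 and g(1) = -1.364 < 0.
Binary case is linear: z₁(K₁−1)(1+ψ(K₂−1)) + z₂(K₂−1)(1+ψ(K₁−1)) = 0
⇒ ψ = [z₁(K₁−1)+z₂(K₂−1)] / [−(K₁−1)(K₂−1)] = 0.7157/2.1871 = 0.327
Then V = ψ·F = 0.3272·115.5 = 37.8 mol/h and L = F − V = 77.7 mol/h.

L = 77.7 mol/h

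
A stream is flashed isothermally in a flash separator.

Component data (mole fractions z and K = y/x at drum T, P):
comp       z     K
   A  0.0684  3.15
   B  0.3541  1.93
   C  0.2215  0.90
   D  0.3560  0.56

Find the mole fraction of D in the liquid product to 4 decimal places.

x_D = 0.5231

Newton–Raphson from ψ = 0.5:
  ψ = 0.5000: g = 0.07152, g' = -0.3319 → ψ = 0.7155
  ψ = 0.7155: g = 0.00320, g' = -0.3089 → ψ = 0.7259
Converged at ψ = 0.7259.
Compositions from xᵢ = zᵢ/(1+ψ(Kᵢ−1)), yᵢ = Kᵢxᵢ:
  A: x = 0.0267, y = 0.0841
  B: x = 0.2114, y = 0.4080
  C: x = 0.2388, y = 0.2150
  D: x = 0.5231, y = 0.2929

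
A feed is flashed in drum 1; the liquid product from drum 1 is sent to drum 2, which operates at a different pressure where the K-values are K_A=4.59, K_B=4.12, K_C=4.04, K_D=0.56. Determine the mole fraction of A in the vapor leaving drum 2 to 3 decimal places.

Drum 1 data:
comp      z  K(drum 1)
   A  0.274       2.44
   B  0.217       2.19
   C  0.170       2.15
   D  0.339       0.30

Drum 1:
Let ψ₁ = V/F and solve Σ zᵢ(Kᵢ−1)/(1+ψ₁(Kᵢ−1)) = 0.
g(0) = ΣzᵢKᵢ − 1 = 0.611 and g(1) = 1 − Σzᵢ/Kᵢ = -0.420, so a root lies in (0, 1).
Newton–Raphson from ψ₁ = 0.51:
  ψ₁ = 0.510: g = 0.1424, g' = -0.799 → ψ₁ = 0.688
  ψ₁ = 0.688: g = -0.0086, g' = -0.925 → ψ₁ = 0.679
Converged at ψ₁ = 0.679.
Drum-1 compositions:
  A: x = 0.139, y = 0.338
  B: x = 0.120, y = 0.263
  C: x = 0.095, y = 0.205
  D: x = 0.646, y = 0.194
Drum-2 feed = drum-1 liquid: z₂ = (0.1386, 0.1200, 0.0955, 0.6459).
Drum 2:
Material balance + equilibrium reduce to Σ zᵢ(Kᵢ−1)/(1+ψ₂(Kᵢ−1)) = 0.
Feasibility: ΣzᵢKᵢ = 1.878, Σzᵢ/Kᵢ = 1.236 — both > 1, two phases present.
Iterate (Newton) starting at ψ₂ = 0.57:
  ψ₂ = 0.570: g = 0.0249, g' = -0.685 → ψ₂ = 0.606
  ψ₂ = 0.606: g = 0.0005, g' = -0.658 → ψ₂ = 0.607
Converged at ψ₂ = 0.607.
  A: x = 0.044, y = 0.200
  B: x = 0.041, y = 0.171
  C: x = 0.034, y = 0.136
  D: x = 0.881, y = 0.494

y_A (drum 2) = 0.200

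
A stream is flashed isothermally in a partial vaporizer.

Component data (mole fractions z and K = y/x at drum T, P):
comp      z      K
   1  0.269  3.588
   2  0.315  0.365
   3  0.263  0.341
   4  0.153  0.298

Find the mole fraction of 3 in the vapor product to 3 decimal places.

Rachford–Rice: g(ψ) = Σ zᵢ(Kᵢ−1)/(1+ψ(Kᵢ−1)) = 0.
g(0) = ΣzᵢKᵢ − 1 = 0.215 and g(1) = 1 − Σzᵢ/Kᵢ = -1.223, so a root lies in (0, 1).
Newton iteration, ψ⁰ = 0.32:
  ψ = 0.320: g = -0.2284, g' = -1.048 → ψ = 0.102
  ψ = 0.102: g = 0.0353, g' = -1.491 → ψ = 0.126
  ψ = 0.126: g = 0.0011, g' = -1.402 → ψ = 0.127
Converged at ψ = 0.127.
Compositions from xᵢ = zᵢ/(1+ψ(Kᵢ−1)), yᵢ = Kᵢxᵢ:
  1: x = 0.203, y = 0.727
  2: x = 0.343, y = 0.125
  3: x = 0.287, y = 0.098
  4: x = 0.168, y = 0.050

y_3 = 0.098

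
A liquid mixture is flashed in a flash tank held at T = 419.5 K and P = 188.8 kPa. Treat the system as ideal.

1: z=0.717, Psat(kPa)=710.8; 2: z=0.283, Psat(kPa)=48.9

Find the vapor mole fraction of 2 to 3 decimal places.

y_2 = 0.204

Raoult's law: Kᵢ = Pᵢˢᵃᵗ/P = Pᵢˢᵃᵗ/188.8.
  K_1 = 710.8/188.8 = 3.76483, K_2 = 48.9/188.8 = 0.25900
Rachford–Rice: g(V/F) = Σ zᵢ(Kᵢ−1)/(1+V/F(Kᵢ−1)) = 0.
Check two-phase: ΣzᵢKᵢ = 2.773 > 1 and Σzᵢ/Kᵢ = 1.283 > 1, so g(0) = 1.773 > 0 and g(1) = -0.283 < 0.
Binary case is linear: z₁(K₁−1)(1+V/F(K₂−1)) + z₂(K₂−1)(1+V/F(K₁−1)) = 0
⇒ V/F = [z₁(K₁−1)+z₂(K₂−1)] / [−(K₁−1)(K₂−1)] = 1.7727/2.0487 = 0.865
Compositions from xᵢ = zᵢ/(1+V/F(Kᵢ−1)), yᵢ = Kᵢxᵢ:
  1: x = 0.211, y = 0.796
  2: x = 0.789, y = 0.204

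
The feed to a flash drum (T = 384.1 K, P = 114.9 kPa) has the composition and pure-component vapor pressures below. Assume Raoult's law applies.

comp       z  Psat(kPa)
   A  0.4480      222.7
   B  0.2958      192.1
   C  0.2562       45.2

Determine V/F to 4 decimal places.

V/F = 0.9149

Raoult's law: Kᵢ = Pᵢˢᵃᵗ/P = Pᵢˢᵃᵗ/114.9.
  K_A = 222.7/114.9 = 1.938207, K_B = 192.1/114.9 = 1.671889, K_C = 45.2/114.9 = 0.393386
Material balance + equilibrium reduce to Σ zᵢ(Kᵢ−1)/(1+V/F(Kᵢ−1)) = 0.
Check two-phase: ΣzᵢKᵢ = 1.4636 > 1 and Σzᵢ/Kᵢ = 1.0593 > 1, so g(0) = 0.4636 > 0 and g(1) = -0.0593 < 0.
Newton–Raphson from V/F = 0.5:
  V/F = 0.5000: g = 0.21180, g' = -0.4518 → V/F = 0.9688
  V/F = 0.9688: g = -0.03638, g' = -0.7118 → V/F = 0.9177
  V/F = 0.9177: g = -0.00179, g' = -0.6447 → V/F = 0.9149
Converged at V/F = 0.9149.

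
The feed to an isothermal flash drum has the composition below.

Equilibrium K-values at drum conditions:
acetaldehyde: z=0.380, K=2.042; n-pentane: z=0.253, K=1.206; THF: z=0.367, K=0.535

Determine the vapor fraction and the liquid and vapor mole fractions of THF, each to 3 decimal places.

Rachford–Rice: g(ψ) = Σ zᵢ(Kᵢ−1)/(1+ψ(Kᵢ−1)) = 0.
Check two-phase: ΣzᵢKᵢ = 1.277 > 1 and Σzᵢ/Kᵢ = 1.082 > 1, so g(0) = 0.277 > 0 and g(1) = -0.082 < 0.
Iterate (Newton) starting at ψ = 0.49:
  ψ = 0.490: g = 0.0885, g' = -0.323 → ψ = 0.764
  ψ = 0.764: g = 0.0008, g' = -0.327 → ψ = 0.766
Converged at ψ = 0.766.
Compositions from xᵢ = zᵢ/(1+ψ(Kᵢ−1)), yᵢ = Kᵢxᵢ:
  acetaldehyde: x = 0.211, y = 0.431
  n-pentane: x = 0.219, y = 0.264
  THF: x = 0.570, y = 0.305

ψ = 0.766, x_THF = 0.570, y_THF = 0.305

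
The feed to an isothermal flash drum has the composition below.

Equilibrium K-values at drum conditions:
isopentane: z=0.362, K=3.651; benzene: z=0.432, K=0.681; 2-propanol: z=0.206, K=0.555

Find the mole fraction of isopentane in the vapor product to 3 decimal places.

y_isopentane = 0.440

Let ψ = V/F and solve Σ zᵢ(Kᵢ−1)/(1+ψ(Kᵢ−1)) = 0.
Feasibility: ΣzᵢKᵢ = 1.730, Σzᵢ/Kᵢ = 1.105 — both > 1, two phases present.
Newton iteration, ψ⁰ = 0.31:
  ψ = 0.310: g = 0.2675, g' = -0.876 → ψ = 0.616
  ψ = 0.616: g = 0.0669, g' = -0.513 → ψ = 0.746
  ψ = 0.746: g = 0.0042, g' = -0.454 → ψ = 0.755
Converged at ψ = 0.755.
Compositions from xᵢ = zᵢ/(1+ψ(Kᵢ−1)), yᵢ = Kᵢxᵢ:
  isopentane: x = 0.121, y = 0.440
  benzene: x = 0.569, y = 0.388
  2-propanol: x = 0.310, y = 0.172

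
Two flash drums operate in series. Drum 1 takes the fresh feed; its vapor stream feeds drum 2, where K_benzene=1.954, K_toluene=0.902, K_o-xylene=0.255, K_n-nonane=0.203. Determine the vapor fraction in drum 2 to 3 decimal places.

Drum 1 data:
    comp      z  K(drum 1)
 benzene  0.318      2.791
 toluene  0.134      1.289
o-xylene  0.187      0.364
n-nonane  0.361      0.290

Drum 1:
Material balance + equilibrium reduce to Σ zᵢ(Kᵢ−1)/(1+ψ₁(Kᵢ−1)) = 0.
Feasibility: ΣzᵢKᵢ = 1.233, Σzᵢ/Kᵢ = 1.976 — both > 1, two phases present.
Newton–Raphson from ψ₁ = 0.5:
  ψ₁ = 0.500: g = -0.2375, g' = -0.892 → ψ₁ = 0.234
  ψ₁ = 0.234: g = -0.0094, g' = -0.883 → ψ₁ = 0.223
Converged at ψ₁ = 0.223.
Drum-1 compositions:
  benzene: x = 0.227, y = 0.634
  toluene: x = 0.126, y = 0.162
  o-xylene: x = 0.218, y = 0.079
  n-nonane: x = 0.429, y = 0.124
Drum-2 feed = drum-1 vapor: z₂ = (0.6340, 0.1623, 0.0793, 0.1244).
Drum 2:
Newton–Raphson from ψ₂ = 0.44:
  ψ₂ = 0.440: g = 0.1688, g' = -0.573 → ψ₂ = 0.735
  ψ₂ = 0.735: g = -0.0313, g' = -0.876 → ψ₂ = 0.699
  ψ₂ = 0.699: g = -0.0013, g' = -0.804 → ψ₂ = 0.697
Converged at ψ₂ = 0.697.
  benzene: x = 0.381, y = 0.744
  toluene: x = 0.174, y = 0.157
  o-xylene: x = 0.165, y = 0.042
  n-nonane: x = 0.280, y = 0.057

V/F (drum 2) = 0.697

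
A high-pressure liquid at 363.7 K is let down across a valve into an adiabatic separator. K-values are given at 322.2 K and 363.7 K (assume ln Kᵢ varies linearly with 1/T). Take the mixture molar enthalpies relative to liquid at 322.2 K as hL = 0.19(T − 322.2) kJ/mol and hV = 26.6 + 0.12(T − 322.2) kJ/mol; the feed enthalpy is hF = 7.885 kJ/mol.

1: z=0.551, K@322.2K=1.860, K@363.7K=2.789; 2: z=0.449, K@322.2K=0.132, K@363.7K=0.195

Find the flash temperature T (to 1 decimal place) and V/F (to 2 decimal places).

Adiabatic flash: solve Rachford–Rice at each trial T, then check hF = ψ·hV(T) + (1−ψ)·hL(T).
  T = 322.2 K: K = (1.860, 0.132), RR gives ψ = 0.113, H_out = 2.998 kJ/mol
  T = 363.7 K: K = (2.789, 0.195), RR gives ψ = 0.433, H_out = 18.157 kJ/mol
  T = 342.9 K: K = (2.305, 0.162), RR gives ψ = 0.314, H_out = 11.819 kJ/mol
  T = 332.5 K: K = (2.076, 0.147), RR gives ψ = 0.229, H_out = 7.872 kJ/mol
  T = 337.7 K: K = (2.189, 0.154), RR gives ψ = 0.274, H_out = 9.938 kJ/mol
  T = 335.1 K: K = (2.132, 0.151), RR gives ψ = 0.252, H_out = 8.931 kJ/mol
  T = 333.8 K: K = (2.104, 0.149), RR gives ψ = 0.241, H_out = 8.409 kJ/mol
Linear interpolation between T = 332.5 (H_out = 7.872) and T = 333.8 (H_out = 8.409) on hF = 7.885 gives T ≈ 332.5 K, at which ψ = 0.23.

T = 332.5 K, V/F = 0.23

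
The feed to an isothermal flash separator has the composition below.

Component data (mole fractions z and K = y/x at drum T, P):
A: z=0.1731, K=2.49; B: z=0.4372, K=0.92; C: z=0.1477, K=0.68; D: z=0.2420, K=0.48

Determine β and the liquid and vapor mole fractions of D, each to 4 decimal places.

β = 0.1203, x_D = 0.2582, y_D = 0.1239

Newton iteration, β⁰ = 0.43:
  β = 0.4300: g = -0.09591, g' = -0.2747 → β = 0.0808
  β = 0.0808: g = 0.01512, g' = -0.3962 → β = 0.1190
  β = 0.1190: g = 0.00050, g' = -0.3708 → β = 0.1203
Converged at β = 0.1203.
Compositions from xᵢ = zᵢ/(1+β(Kᵢ−1)), yᵢ = Kᵢxᵢ:
  A: x = 0.1468, y = 0.3655
  B: x = 0.4414, y = 0.4061
  C: x = 0.1536, y = 0.1045
  D: x = 0.2582, y = 0.1239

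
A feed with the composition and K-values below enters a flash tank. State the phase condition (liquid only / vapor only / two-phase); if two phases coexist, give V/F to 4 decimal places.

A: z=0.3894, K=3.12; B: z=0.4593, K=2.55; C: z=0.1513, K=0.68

ΣzᵢKᵢ = 2.4890; Σzᵢ/Kᵢ = 0.5274.
Since Σzᵢ/Kᵢ < 1 the mixture is above its dew point — single vapor phase.

vapor only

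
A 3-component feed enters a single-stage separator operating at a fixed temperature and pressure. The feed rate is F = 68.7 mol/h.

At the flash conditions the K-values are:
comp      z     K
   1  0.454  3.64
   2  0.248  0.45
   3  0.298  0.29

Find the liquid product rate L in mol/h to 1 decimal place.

L = 34.3 mol/h

Rachford–Rice: g(V/F) = Σ zᵢ(Kᵢ−1)/(1+V/F(Kᵢ−1)) = 0.
g(0) = ΣzᵢKᵢ − 1 = 0.851 and g(1) = 1 − Σzᵢ/Kᵢ = -0.703, so a root lies in (0, 1).
Newton–Raphson from V/F = 0.69:
  V/F = 0.690: g = -0.2098, g' = -1.170 → V/F = 0.511
  V/F = 0.511: g = -0.0111, g' = -1.089 → V/F = 0.500
Converged at V/F = 0.500.
Then V = V/F·F = 0.5004·68.7 = 34.4 mol/h and L = F − V = 34.3 mol/h.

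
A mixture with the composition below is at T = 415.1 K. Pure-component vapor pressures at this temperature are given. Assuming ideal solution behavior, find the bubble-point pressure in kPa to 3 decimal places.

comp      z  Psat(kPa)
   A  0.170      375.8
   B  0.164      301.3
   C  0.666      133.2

At the bubble point ψ → 0, so ΣzᵢKᵢ = 1 with Kᵢ = Pᵢˢᵃᵗ/P ⇒ P = ΣzᵢPᵢˢᵃᵗ.
P = 0.170·375.8 + 0.164·301.3 + 0.666·133.2 = 202.010 kPa

Pbub = 202.010 kPa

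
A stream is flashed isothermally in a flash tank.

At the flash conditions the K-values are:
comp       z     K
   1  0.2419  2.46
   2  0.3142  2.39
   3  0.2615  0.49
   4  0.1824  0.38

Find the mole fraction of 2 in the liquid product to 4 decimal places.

Material balance + equilibrium reduce to Σ zᵢ(Kᵢ−1)/(1+ψ(Kᵢ−1)) = 0.
Check two-phase: ΣzᵢKᵢ = 1.5435 > 1 and Σzᵢ/Kᵢ = 1.2435 > 1, so g(0) = 0.5435 > 0 and g(1) = -0.2435 < 0.
Newton iteration, ψ⁰ = 0.57:
  ψ = 0.5700: g = 0.07351, g' = -0.6455 → ψ = 0.6839
  ψ = 0.6839: g = -0.00051, g' = -0.6604 → ψ = 0.6831
Converged at ψ = 0.6831.
Compositions from xᵢ = zᵢ/(1+ψ(Kᵢ−1)), yᵢ = Kᵢxᵢ:
  1: x = 0.1211, y = 0.2979
  2: x = 0.1612, y = 0.3852
  3: x = 0.4013, y = 0.1966
  4: x = 0.3164, y = 0.1202

x_2 = 0.1612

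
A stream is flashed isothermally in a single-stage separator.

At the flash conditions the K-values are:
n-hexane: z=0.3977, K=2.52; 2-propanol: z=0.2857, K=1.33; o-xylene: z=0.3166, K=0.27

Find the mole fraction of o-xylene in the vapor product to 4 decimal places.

y_o-xylene = 0.1482

Let ψ = V/F and solve Σ zᵢ(Kᵢ−1)/(1+ψ(Kᵢ−1)) = 0.
g(0) = ΣzᵢKᵢ − 1 = 0.4677 and g(1) = 1 − Σzᵢ/Kᵢ = -0.5452, so a root lies in (0, 1).
Newton iteration, ψ⁰ = 0.5:
  ψ = 0.5000: g = 0.06043, g' = -0.7380 → ψ = 0.5819
  ψ = 0.5819: g = -0.00191, g' = -0.7905 → ψ = 0.5795
Converged at ψ = 0.5795.
Compositions from xᵢ = zᵢ/(1+ψ(Kᵢ−1)), yᵢ = Kᵢxᵢ:
  n-hexane: x = 0.2115, y = 0.5329
  2-propanol: x = 0.2398, y = 0.3190
  o-xylene: x = 0.5487, y = 0.1482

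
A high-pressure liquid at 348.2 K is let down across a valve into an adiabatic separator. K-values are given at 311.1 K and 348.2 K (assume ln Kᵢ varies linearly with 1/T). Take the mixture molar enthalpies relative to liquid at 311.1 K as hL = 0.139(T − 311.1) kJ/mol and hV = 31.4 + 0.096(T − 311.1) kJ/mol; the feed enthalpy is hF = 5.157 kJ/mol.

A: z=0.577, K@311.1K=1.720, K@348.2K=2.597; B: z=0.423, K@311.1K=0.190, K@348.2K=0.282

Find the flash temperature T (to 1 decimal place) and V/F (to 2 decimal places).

Adiabatic flash: solve Rachford–Rice at each trial T, then check hF = ψ·hV(T) + (1−ψ)·hL(T).
  T = 311.1 K: K = (1.720, 0.190), RR gives ψ = 0.125, H_out = 3.920 kJ/mol
  T = 348.2 K: K = (2.597, 0.282), RR gives ψ = 0.539, H_out = 21.214 kJ/mol
  T = 329.6 K: K = (2.137, 0.234), RR gives ψ = 0.381, H_out = 14.236 kJ/mol
  T = 320.4 K: K = (1.924, 0.212), RR gives ψ = 0.274, H_out = 9.793 kJ/mol
  T = 315.8 K: K = (1.822, 0.201), RR gives ψ = 0.207, H_out = 7.120 kJ/mol
  T = 313.5 K: K = (1.772, 0.195), RR gives ψ = 0.169, H_out = 5.624 kJ/mol
Linear interpolation between T = 311.1 (H_out = 3.920) and T = 313.5 (H_out = 5.624) on hF = 5.157 gives T ≈ 312.8 K, at which ψ = 0.16.

T = 312.8 K, V/F = 0.16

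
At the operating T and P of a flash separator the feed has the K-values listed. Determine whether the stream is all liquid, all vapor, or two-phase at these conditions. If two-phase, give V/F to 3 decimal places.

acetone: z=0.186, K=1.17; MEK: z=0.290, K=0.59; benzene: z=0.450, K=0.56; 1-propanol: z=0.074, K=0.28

ΣzᵢKᵢ = 0.661; Σzᵢ/Kᵢ = 1.718.
Since ΣzᵢKᵢ < 1 the mixture is below its bubble point — single liquid phase.

all liquid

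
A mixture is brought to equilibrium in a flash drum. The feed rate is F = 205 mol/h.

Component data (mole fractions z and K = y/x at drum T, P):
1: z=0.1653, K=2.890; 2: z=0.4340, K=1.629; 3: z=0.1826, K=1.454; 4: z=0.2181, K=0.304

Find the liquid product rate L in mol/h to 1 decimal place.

L = 34.4 mol/h

Material balance + equilibrium reduce to Σ zᵢ(Kᵢ−1)/(1+β(Kᵢ−1)) = 0.
Check two-phase: ΣzᵢKᵢ = 1.5165 > 1 and Σzᵢ/Kᵢ = 1.1666 > 1, so g(0) = 0.5165 > 0 and g(1) = -0.1666 < 0.
Newton iteration, β⁰ = 0.44:
  β = 0.4400: g = 0.23468, g' = -0.5270 → β = 0.8853
  β = 0.8853: g = -0.04414, g' = -0.8898 → β = 0.8357
  β = 0.8357: g = -0.00270, g' = -0.7859 → β = 0.8323
Converged at β = 0.8323.
Then V = β·F = 0.8323·205 = 170.6 mol/h and L = F − V = 34.4 mol/h.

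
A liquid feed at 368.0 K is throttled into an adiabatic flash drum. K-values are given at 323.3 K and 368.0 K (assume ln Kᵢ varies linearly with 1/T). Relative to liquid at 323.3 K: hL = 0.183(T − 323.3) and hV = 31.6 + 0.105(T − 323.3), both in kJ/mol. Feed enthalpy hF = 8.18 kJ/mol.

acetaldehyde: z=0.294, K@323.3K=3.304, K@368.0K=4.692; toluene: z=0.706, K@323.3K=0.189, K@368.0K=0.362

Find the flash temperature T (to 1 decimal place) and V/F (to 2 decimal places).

Adiabatic flash: solve Rachford–Rice at each trial T, then check hF = ψ·hV(T) + (1−ψ)·hL(T).
  T = 323.3 K: K = (3.304, 0.189), RR gives ψ = 0.056, H_out = 1.773 kJ/mol
  T = 368.0 K: K = (4.692, 0.362), RR gives ψ = 0.270, H_out = 15.759 kJ/mol
  T = 345.6 K: K = (3.981, 0.267), RR gives ψ = 0.164, H_out = 8.984 kJ/mol
  T = 334.5 K: K = (3.639, 0.226), RR gives ψ = 0.112, H_out = 5.503 kJ/mol
  T = 340.1 K: K = (3.811, 0.246), RR gives ψ = 0.139, H_out = 7.279 kJ/mol
  T = 342.9 K: K = (3.897, 0.257), RR gives ψ = 0.152, H_out = 8.151 kJ/mol
  T = 344.2 K: K = (3.937, 0.262), RR gives ψ = 0.158, H_out = 8.553 kJ/mol
Linear interpolation between T = 342.9 (H_out = 8.151) and T = 344.2 (H_out = 8.553) on hF = 8.18 gives T ≈ 343.0 K, at which ψ = 0.15.

T = 343.0 K, V/F = 0.15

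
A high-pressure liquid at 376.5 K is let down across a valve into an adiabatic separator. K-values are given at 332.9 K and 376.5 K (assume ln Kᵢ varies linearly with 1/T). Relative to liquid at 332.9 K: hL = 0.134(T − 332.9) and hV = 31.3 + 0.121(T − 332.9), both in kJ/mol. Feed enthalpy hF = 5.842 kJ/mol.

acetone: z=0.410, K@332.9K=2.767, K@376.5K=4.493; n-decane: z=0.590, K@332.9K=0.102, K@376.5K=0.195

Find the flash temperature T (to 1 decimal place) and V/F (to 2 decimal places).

T = 338.6 K, V/F = 0.16

Adiabatic flash: solve Rachford–Rice at each trial T, then check hF = ψ·hV(T) + (1−ψ)·hL(T).
  T = 332.9 K: K = (2.767, 0.102), RR gives ψ = 0.123, H_out = 3.840 kJ/mol
  T = 376.5 K: K = (4.493, 0.195), RR gives ψ = 0.340, H_out = 16.304 kJ/mol
  T = 354.7 K: K = (3.579, 0.144), RR gives ψ = 0.250, H_out = 10.679 kJ/mol
  T = 343.8 K: K = (3.160, 0.122), RR gives ψ = 0.194, H_out = 7.495 kJ/mol
  T = 338.4 K: K = (2.962, 0.112), RR gives ψ = 0.161, H_out = 5.759 kJ/mol
  T = 341.1 K: K = (3.060, 0.117), RR gives ψ = 0.178, H_out = 6.643 kJ/mol
  T = 339.8 K: K = (3.012, 0.114), RR gives ψ = 0.170, H_out = 6.222 kJ/mol
  T = 339.1 K: K = (2.987, 0.113), RR gives ψ = 0.165, H_out = 5.992 kJ/mol
Linear interpolation between T = 338.4 (H_out = 5.759) and T = 339.1 (H_out = 5.992) on hF = 5.842 gives T ≈ 338.6 K, at which ψ = 0.16.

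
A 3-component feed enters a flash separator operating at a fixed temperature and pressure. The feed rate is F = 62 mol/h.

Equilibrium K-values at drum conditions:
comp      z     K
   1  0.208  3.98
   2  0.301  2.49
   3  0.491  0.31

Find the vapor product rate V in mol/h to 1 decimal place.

V = 30.3 mol/h

Iterate (Newton) starting at ψ = 0.57:
  ψ = 0.570: g = -0.0862, g' = -1.084 → ψ = 0.490
  ψ = 0.490: g = -0.0012, g' = -1.062 → ψ = 0.489
Converged at ψ = 0.489.
Then V = ψ·F = 0.4894·62 = 30.3 mol/h and L = F − V = 31.7 mol/h.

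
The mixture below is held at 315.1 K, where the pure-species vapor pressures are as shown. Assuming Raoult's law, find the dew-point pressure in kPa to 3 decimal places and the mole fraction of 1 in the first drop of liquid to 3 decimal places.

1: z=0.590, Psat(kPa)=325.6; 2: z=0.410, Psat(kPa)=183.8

Pdew = 247.358 kPa, x_1 = 0.448

At the dew point ψ → 1, so Σzᵢ/Kᵢ = 1 with Kᵢ = Pᵢˢᵃᵗ/P ⇒ 1/P = Σzᵢ/Pᵢˢᵃᵗ.
1/P = 0.590/325.6 + 0.410/183.8 = 0.004043 ⇒ P = 247.358 kPa
xᵢ = zᵢP/Pᵢˢᵃᵗ ⇒ x_1 = 0.590·247.358/325.6 = 0.448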